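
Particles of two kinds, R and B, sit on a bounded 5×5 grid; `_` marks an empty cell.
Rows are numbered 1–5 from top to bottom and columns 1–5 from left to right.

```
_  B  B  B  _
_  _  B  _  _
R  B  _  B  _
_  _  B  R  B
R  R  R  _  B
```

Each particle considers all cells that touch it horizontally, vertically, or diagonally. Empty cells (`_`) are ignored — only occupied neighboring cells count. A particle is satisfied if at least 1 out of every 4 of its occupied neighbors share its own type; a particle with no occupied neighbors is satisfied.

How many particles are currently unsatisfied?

(1,2)B 2/2 ok
(1,3)B 3/3 ok
(1,4)B 2/2 ok
(2,3)B 5/5 ok
(3,1)R 0/1 unhappy
(3,2)B 2/3 ok
(3,4)B 3/4 ok
(4,3)B 2/5 ok
(4,4)R 1/5 unhappy
(4,5)B 2/3 ok
(5,1)R 1/1 ok
(5,2)R 2/3 ok
(5,3)R 2/3 ok
(5,5)B 1/2 ok
Unsatisfied: (3,1), (4,4) — 2 in total.

2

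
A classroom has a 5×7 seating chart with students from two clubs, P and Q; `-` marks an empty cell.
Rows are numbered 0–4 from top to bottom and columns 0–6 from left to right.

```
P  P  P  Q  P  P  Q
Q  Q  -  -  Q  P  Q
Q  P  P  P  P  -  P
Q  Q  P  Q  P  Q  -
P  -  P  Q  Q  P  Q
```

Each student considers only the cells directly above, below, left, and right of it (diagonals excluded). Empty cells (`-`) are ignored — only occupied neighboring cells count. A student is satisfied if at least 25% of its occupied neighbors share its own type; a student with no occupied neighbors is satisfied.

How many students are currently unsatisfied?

7

Row 0: (0,0)P 1/2 satisfied · (0,1)P 2/3 satisfied · (0,2)P 1/2 satisfied · (0,3)Q 0/2 not · (0,4)P 1/3 satisfied · (0,5)P 2/3 satisfied · (0,6)Q 1/2 satisfied
Row 1: (1,0)Q 2/3 satisfied · (1,1)Q 1/3 satisfied · (1,4)Q 0/3 not · (1,5)P 1/3 satisfied · (1,6)Q 1/3 satisfied
Row 2: (2,0)Q 2/3 satisfied · (2,1)P 1/4 satisfied · (2,2)P 3/3 satisfied · (2,3)P 2/3 satisfied · (2,4)P 2/3 satisfied · (2,6)P 0/1 not
Row 3: (3,0)Q 2/3 satisfied · (3,1)Q 1/3 satisfied · (3,2)P 2/4 satisfied · (3,3)Q 1/4 satisfied · (3,4)P 1/4 satisfied · (3,5)Q 0/2 not
Row 4: (4,0)P 0/1 not · (4,2)P 1/2 satisfied · (4,3)Q 2/3 satisfied · (4,4)Q 1/3 satisfied · (4,5)P 0/3 not · (4,6)Q 0/1 not
Unsatisfied: (0,3), (1,4), (2,6), (3,5), (4,0), (4,5), (4,6) — 7 in total.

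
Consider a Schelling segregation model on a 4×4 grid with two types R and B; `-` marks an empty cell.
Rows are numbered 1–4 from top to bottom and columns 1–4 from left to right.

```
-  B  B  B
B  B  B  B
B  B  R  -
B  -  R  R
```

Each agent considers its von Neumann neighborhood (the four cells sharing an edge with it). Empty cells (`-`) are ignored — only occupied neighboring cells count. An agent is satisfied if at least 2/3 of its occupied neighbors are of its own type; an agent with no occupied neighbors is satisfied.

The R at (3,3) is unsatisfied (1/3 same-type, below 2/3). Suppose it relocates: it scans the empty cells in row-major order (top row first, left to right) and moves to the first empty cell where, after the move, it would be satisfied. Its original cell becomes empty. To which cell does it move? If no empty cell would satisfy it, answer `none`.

Vacating (3,3). Empty cells in order:
  (1,1): 0/2 same-type → still unsatisfied.
  (3,4): 1/2 same-type → still unsatisfied.
  (4,2): 1/3 same-type → still unsatisfied.

none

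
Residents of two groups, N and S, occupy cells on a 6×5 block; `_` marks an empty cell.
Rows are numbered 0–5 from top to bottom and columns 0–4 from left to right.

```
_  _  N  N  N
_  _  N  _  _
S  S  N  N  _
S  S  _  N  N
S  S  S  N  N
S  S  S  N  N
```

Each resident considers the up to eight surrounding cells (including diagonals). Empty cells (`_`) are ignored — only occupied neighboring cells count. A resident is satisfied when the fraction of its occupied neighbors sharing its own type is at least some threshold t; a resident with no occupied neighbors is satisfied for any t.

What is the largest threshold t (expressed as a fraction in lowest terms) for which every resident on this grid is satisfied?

(0,2)N 2/2
(0,3)N 3/3
(0,4)N 1/1
(1,2)N 4/5
(2,0)S 3/3
(2,1)S 3/5
(2,2)N 3/5
(2,3)N 4/4
(3,0)S 5/5
(3,1)S 6/7
(3,3)N 5/6
(3,4)N 4/4
(4,0)S 5/5
(4,1)S 7/7
(4,2)S 4/7
(4,3)N 5/7
(4,4)N 5/5
(5,0)S 3/3
(5,1)S 5/5
(5,2)S 3/5
(5,3)N 3/5
(5,4)N 3/3
The smallest same-type fraction is 4/7 at (4,2), which reduces to 4/7. Any threshold above that leaves this resident unsatisfied.

4/7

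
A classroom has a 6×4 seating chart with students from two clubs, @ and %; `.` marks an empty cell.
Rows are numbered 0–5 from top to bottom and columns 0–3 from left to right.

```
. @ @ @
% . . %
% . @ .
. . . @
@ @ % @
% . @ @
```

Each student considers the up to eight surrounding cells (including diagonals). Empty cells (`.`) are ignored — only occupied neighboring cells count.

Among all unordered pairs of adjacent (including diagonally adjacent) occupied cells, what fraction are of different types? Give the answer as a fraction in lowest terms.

11/21

Scan each occupied cell's neighbors to the right and below (and the two forward diagonals) so each pair is counted once.
Row 0: @(0,1)–@(0,2)= @(0,1)–%(1,0)≠ @(0,2)–@(0,3)= @(0,2)–%(1,3)≠ @(0,3)–%(1,3)≠  → 3/5 unlike.
Row 1: %(1,0)–%(2,0)= %(1,3)–@(2,2)≠  → 1/2 unlike.
Row 2: @(2,2)–@(3,3)=  → 0/1 unlike.
Row 3: @(3,3)–@(4,3)= @(3,3)–%(4,2)≠  → 1/2 unlike.
Row 4: @(4,0)–@(4,1)= @(4,0)–%(5,0)≠ @(4,1)–%(4,2)≠ @(4,1)–@(5,2)= @(4,1)–%(5,0)≠ %(4,2)–@(4,3)≠ %(4,2)–@(5,2)≠ %(4,2)–@(5,3)≠ @(4,3)–@(5,3)= @(4,3)–@(5,2)=  → 6/10 unlike.
Row 5: @(5,2)–@(5,3)=  → 0/1 unlike.
Total adjacent occupied pairs: 21; unlike-type pairs: 11.
11/21 is already in lowest terms.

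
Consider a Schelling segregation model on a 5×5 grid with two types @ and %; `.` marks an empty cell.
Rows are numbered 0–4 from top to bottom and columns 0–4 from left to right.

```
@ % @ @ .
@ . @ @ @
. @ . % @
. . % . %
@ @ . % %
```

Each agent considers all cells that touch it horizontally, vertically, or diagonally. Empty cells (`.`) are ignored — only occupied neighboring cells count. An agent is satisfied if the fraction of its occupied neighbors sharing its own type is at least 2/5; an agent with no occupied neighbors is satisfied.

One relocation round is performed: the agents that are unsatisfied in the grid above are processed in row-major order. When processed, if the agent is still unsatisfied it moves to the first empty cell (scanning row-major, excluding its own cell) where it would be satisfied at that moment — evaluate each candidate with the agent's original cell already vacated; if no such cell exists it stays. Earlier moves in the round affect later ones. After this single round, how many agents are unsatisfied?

0

Initially unsatisfied (in order): (0,1), (2,3).
  (0,1) → (2,2).
  (2,3): now satisfied by earlier moves; stays.
Resulting grid:
@ . @ @ .
@ . @ @ @
. @ % % @
. . % . %
@ @ . % %
All satisfied now.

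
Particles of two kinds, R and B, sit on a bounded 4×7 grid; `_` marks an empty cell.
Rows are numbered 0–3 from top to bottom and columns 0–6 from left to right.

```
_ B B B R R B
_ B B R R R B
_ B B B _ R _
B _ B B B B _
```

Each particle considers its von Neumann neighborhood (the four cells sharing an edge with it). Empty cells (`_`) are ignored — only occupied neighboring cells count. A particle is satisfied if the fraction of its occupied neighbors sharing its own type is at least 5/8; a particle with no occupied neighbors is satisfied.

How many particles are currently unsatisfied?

Row 0: (0,1)B 2/2 ok · (0,2)B 3/3 ok · (0,3)B 1/3 unhappy · (0,4)R 2/3 ok · (0,5)R 2/3 ok · (0,6)B 1/2 unhappy
Row 1: (1,1)B 3/3 ok · (1,2)B 3/4 ok · (1,3)R 1/4 unhappy · (1,4)R 3/3 ok · (1,5)R 3/4 ok · (1,6)B 1/2 unhappy
Row 2: (2,1)B 2/2 ok · (2,2)B 4/4 ok · (2,3)B 2/3 ok · (2,5)R 1/2 unhappy
Row 3: (3,0)B 0/0 ok · (3,2)B 2/2 ok · (3,3)B 3/3 ok · (3,4)B 2/2 ok · (3,5)B 1/2 unhappy
Unsatisfied: (0,3), (0,6), (1,3), (1,6), (2,5), (3,5) — 6 in total.

6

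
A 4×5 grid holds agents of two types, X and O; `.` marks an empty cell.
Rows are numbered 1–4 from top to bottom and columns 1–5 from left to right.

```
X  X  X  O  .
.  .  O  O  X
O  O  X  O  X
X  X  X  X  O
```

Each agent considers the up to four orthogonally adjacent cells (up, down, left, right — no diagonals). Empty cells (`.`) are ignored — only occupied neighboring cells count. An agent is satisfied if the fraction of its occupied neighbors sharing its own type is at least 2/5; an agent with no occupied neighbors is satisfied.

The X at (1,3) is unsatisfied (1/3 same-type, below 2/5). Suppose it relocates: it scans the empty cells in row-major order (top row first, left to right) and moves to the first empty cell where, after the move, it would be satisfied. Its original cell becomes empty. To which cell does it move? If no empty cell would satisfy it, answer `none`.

Vacating (1,3). Empty cells in order:
  (1,5): 1/2 same-type → satisfied — stop here.

(1,5)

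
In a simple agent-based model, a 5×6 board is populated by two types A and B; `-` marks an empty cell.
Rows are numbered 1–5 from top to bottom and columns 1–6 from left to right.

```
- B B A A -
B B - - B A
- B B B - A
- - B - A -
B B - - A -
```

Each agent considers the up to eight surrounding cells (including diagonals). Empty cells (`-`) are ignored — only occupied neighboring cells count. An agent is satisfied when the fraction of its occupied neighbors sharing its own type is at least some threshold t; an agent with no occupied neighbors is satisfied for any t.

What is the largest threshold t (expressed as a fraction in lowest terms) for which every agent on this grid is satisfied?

1/5

(1,2)B 3/3
(1,3)B 2/3
(1,4)A 1/3
(1,5)A 2/3
(2,1)B 3/3
(2,2)B 5/5
(2,5)B 1/5
(2,6)A 2/3
(3,2)B 4/4
(3,3)B 4/4
(3,4)B 3/4
(3,6)A 2/3
(4,3)B 4/4
(4,5)A 2/3
(5,1)B 1/1
(5,2)B 2/2
(5,5)A 1/1
The smallest same-type fraction is 1/5 at (2,5), which reduces to 1/5. Any threshold above that leaves this agent unsatisfied.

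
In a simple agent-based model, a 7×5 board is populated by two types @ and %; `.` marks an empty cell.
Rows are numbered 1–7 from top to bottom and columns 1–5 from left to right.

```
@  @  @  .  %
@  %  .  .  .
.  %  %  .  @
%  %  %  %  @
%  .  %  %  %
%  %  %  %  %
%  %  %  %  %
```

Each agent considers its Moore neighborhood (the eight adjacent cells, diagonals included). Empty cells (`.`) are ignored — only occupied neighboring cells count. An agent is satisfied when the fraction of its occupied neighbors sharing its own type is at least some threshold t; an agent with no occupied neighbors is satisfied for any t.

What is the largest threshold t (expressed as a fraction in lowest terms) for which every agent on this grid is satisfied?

1/4

(1,1)@ 2/3
(1,2)@ 3/4
(1,3)@ 1/2
(1,5)% — no occupied neighbors
(2,1)@ 2/4
(2,2)% 2/6
(3,2)% 5/6
(3,3)% 5/5
(3,5)@ 1/2
(4,1)% 3/3
(4,2)% 6/6
(4,3)% 6/6
(4,4)% 5/7
(4,5)@ 1/4
(5,1)% 4/4
(5,3)% 7/7
(5,4)% 7/8
(5,5)% 4/5
(6,1)% 4/4
(6,2)% 7/7
(6,3)% 7/7
(6,4)% 8/8
(6,5)% 5/5
(7,1)% 3/3
(7,2)% 5/5
(7,3)% 5/5
(7,4)% 5/5
(7,5)% 3/3
The smallest same-type fraction is 1/4 at (4,5), which reduces to 1/4. Any threshold above that leaves this agent unsatisfied.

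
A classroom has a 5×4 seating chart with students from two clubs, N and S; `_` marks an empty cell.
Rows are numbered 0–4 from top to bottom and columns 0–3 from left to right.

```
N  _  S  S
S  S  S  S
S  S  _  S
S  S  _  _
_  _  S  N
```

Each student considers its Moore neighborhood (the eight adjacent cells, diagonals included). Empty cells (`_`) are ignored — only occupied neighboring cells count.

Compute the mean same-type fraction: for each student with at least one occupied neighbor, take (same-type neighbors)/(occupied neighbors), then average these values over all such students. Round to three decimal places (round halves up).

Row 0: (0,0)N 0/2 · (0,2)S 4/4 · (0,3)S 3/3
Row 1: (1,0)S 3/4 · (1,1)S 5/6 · (1,2)S 6/6 · (1,3)S 4/4
Row 2: (2,0)S 5/5 · (2,1)S 6/6 · (2,3)S 2/2
Row 3: (3,0)S 3/3 · (3,1)S 4/4
Row 4: (4,2)S 1/2 · (4,3)N 0/1
Sum over 14 students: 0/2 + 4/4 + 3/3 + 3/4 + 5/6 + 6/6 + 4/4 + 5/5 + 6/6 + 2/2 + 3/3 + 4/4 + 1/2 + 0/1 = 133/12; mean = 133/12 ÷ 14 = 19/24 = 0.791666… → 0.792.

0.792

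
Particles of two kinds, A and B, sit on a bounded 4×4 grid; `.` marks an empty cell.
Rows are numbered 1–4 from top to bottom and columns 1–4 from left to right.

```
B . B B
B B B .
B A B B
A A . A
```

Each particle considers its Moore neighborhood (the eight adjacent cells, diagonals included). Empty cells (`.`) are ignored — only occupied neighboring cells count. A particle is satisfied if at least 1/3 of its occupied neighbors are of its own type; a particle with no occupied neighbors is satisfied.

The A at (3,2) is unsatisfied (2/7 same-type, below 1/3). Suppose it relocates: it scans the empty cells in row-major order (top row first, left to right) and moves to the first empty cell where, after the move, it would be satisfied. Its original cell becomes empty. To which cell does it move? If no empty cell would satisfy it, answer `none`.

(4,3)

Vacating (3,2). Empty cells in order:
  (1,2): 0/5 same-type → still unsatisfied.
  (2,4): 0/5 same-type → still unsatisfied.
  (4,3): 2/4 same-type → satisfied — stop here.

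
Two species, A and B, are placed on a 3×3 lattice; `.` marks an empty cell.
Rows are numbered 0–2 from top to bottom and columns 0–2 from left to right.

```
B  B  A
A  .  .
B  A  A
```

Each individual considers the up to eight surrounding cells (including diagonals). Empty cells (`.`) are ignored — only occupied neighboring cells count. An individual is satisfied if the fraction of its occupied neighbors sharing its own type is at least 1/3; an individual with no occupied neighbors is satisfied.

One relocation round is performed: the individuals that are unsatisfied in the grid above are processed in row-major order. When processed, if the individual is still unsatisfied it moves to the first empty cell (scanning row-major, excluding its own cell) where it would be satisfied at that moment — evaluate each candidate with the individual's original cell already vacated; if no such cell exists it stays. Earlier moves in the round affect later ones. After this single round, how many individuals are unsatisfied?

Initially unsatisfied (in order): (0,2), (1,0), (2,0).
  (0,2) → (1,1).
  (1,0): now satisfied by earlier moves; stays.
  (2,0) → (0,2).
Resulting grid:
B B B
A A .
. A A
All satisfied now.

0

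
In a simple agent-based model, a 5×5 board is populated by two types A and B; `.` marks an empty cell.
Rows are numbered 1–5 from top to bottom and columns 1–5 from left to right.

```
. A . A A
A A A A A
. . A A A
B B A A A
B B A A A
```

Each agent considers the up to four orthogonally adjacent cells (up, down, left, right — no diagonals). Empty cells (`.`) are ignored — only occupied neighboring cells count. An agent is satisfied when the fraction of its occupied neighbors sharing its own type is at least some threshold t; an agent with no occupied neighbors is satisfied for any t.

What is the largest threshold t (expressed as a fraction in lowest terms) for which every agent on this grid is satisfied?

Row 1: (1,2)A 1/1 · (1,4)A 2/2 · (1,5)A 2/2
Row 2: (2,1)A 1/1 · (2,2)A 3/3 · (2,3)A 3/3 · (2,4)A 4/4 · (2,5)A 3/3
Row 3: (3,3)A 3/3 · (3,4)A 4/4 · (3,5)A 3/3
Row 4: (4,1)B 2/2 · (4,2)B 2/3 · (4,3)A 3/4 · (4,4)A 4/4 · (4,5)A 3/3
Row 5: (5,1)B 2/2 · (5,2)B 2/3 · (5,3)A 2/3 · (5,4)A 3/3 · (5,5)A 2/2
The smallest same-type fraction is 2/3 at (4,2), which reduces to 2/3. Any threshold above that leaves this agent unsatisfied.

2/3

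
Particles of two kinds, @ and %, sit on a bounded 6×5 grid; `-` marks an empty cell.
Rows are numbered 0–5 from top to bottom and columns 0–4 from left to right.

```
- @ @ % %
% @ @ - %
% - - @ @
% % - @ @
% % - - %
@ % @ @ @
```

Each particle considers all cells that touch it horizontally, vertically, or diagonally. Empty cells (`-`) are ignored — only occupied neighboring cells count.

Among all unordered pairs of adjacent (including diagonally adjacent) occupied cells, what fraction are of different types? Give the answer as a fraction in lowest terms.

Scan each occupied cell's neighbors to the right and below (and the two forward diagonals) so each pair is counted once.
Row 0: @(0,1)–@(0,2)= @(0,1)–@(1,1)= @(0,1)–@(1,2)= @(0,1)–%(1,0)≠ @(0,2)–%(0,3)≠ @(0,2)–@(1,2)= @(0,2)–@(1,1)= %(0,3)–%(0,4)= %(0,3)–%(1,4)= %(0,3)–@(1,2)≠ %(0,4)–%(1,4)=  → 3/11 unlike.
Row 1: %(1,0)–@(1,1)≠ %(1,0)–%(2,0)= @(1,1)–@(1,2)= @(1,1)–%(2,0)≠ @(1,2)–@(2,3)= %(1,4)–@(2,4)≠ %(1,4)–@(2,3)≠  → 4/7 unlike.
Row 2: %(2,0)–%(3,0)= %(2,0)–%(3,1)= @(2,3)–@(2,4)= @(2,3)–@(3,3)= @(2,3)–@(3,4)= @(2,4)–@(3,4)= @(2,4)–@(3,3)=  → 0/7 unlike.
Row 3: %(3,0)–%(3,1)= %(3,0)–%(4,0)= %(3,0)–%(4,1)= %(3,1)–%(4,1)= %(3,1)–%(4,0)= @(3,3)–@(3,4)= @(3,3)–%(4,4)≠ @(3,4)–%(4,4)≠  → 2/8 unlike.
Row 4: %(4,0)–%(4,1)= %(4,0)–@(5,0)≠ %(4,0)–%(5,1)= %(4,1)–%(5,1)= %(4,1)–@(5,2)≠ %(4,1)–@(5,0)≠ %(4,4)–@(5,4)≠ %(4,4)–@(5,3)≠  → 5/8 unlike.
Row 5: @(5,0)–%(5,1)≠ %(5,1)–@(5,2)≠ @(5,2)–@(5,3)= @(5,3)–@(5,4)=  → 2/4 unlike.
Total adjacent occupied pairs: 45; unlike-type pairs: 16.
16/45 is already in lowest terms.

16/45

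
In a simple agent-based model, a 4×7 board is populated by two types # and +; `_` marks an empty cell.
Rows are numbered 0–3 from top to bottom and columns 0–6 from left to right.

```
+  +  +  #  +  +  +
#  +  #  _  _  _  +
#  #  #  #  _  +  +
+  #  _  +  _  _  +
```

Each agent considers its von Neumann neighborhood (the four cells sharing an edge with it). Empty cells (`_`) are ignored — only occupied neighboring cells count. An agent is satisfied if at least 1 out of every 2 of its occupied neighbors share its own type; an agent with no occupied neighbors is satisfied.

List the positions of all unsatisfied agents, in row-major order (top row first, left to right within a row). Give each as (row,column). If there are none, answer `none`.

(0,2), (0,3), (1,0), (1,1), (1,2), (3,0), (3,3)

Row 0: (0,0)+ 1/2 satisfied · (0,1)+ 3/3 satisfied · (0,2)+ 1/3 not · (0,3)# 0/2 not · (0,4)+ 1/2 satisfied · (0,5)+ 2/2 satisfied · (0,6)+ 2/2 satisfied
Row 1: (1,0)# 1/3 not · (1,1)+ 1/4 not · (1,2)# 1/3 not · (1,6)+ 2/2 satisfied
Row 2: (2,0)# 2/3 satisfied · (2,1)# 3/4 satisfied · (2,2)# 3/3 satisfied · (2,3)# 1/2 satisfied · (2,5)+ 1/1 satisfied · (2,6)+ 3/3 satisfied
Row 3: (3,0)+ 0/2 not · (3,1)# 1/2 satisfied · (3,3)+ 0/1 not · (3,6)+ 1/1 satisfied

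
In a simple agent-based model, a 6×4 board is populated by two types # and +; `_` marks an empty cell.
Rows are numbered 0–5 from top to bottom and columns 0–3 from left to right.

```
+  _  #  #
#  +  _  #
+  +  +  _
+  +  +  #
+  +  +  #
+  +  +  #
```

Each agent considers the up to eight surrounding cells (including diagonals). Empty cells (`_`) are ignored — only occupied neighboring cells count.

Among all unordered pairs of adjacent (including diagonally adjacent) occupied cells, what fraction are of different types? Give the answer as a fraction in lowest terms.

7/26

Scan each occupied cell's neighbors to the right and below (and the two forward diagonals) so each pair is counted once.
From row 0: 2 unlike of 6 pairs (running 2/6).
From row 1: 4 unlike of 7 pairs (running 6/13).
From row 2: 1 unlike of 10 pairs (running 7/23).
From row 3: 3 unlike of 13 pairs (running 10/36).
From row 4: 3 unlike of 13 pairs (running 13/49).
From row 5: 1 unlike of 3 pairs (running 14/52).
Total adjacent occupied pairs: 52; unlike-type pairs: 14.
14/52 reduces to 7/26.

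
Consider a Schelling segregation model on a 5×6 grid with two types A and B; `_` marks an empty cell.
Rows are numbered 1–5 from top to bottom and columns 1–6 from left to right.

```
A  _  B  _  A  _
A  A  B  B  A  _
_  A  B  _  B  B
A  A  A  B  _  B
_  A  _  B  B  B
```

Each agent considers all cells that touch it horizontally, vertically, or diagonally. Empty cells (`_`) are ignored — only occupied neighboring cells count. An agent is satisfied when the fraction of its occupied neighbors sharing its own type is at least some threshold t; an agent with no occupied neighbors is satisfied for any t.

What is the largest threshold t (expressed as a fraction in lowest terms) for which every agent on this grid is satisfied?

1/4

Row 1: (1,1)A 2/2 · (1,3)B 2/3 · (1,5)A 1/2
Row 2: (2,1)A 3/3 · (2,2)A 3/6 · (2,3)B 3/5 · (2,4)B 4/6 · (2,5)A 1/4
Row 3: (3,2)A 5/7 · (3,3)B 3/7 · (3,5)B 4/5 · (3,6)B 2/3
Row 4: (4,1)A 3/3 · (4,2)A 4/5 · (4,3)A 3/6 · (4,4)B 4/5 · (4,6)B 4/4
Row 5: (5,2)A 3/3 · (5,4)B 2/3 · (5,5)B 4/4 · (5,6)B 2/2
The smallest same-type fraction is 1/4 at (2,5), which reduces to 1/4. Any threshold above that leaves this agent unsatisfied.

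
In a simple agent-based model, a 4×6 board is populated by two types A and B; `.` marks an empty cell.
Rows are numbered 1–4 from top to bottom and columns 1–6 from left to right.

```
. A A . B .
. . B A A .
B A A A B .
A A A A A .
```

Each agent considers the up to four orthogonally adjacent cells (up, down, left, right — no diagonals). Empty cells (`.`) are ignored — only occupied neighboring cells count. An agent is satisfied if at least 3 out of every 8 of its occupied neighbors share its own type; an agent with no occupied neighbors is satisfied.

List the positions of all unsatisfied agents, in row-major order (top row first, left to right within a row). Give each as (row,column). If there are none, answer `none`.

Row 1: (1,2)A 1/1 ok · (1,3)A 1/2 ok · (1,5)B 0/1 unhappy
Row 2: (2,3)B 0/3 unhappy · (2,4)A 2/3 ok · (2,5)A 1/3 unhappy
Row 3: (3,1)B 0/2 unhappy · (3,2)A 2/3 ok · (3,3)A 3/4 ok · (3,4)A 3/4 ok · (3,5)B 0/3 unhappy
Row 4: (4,1)A 1/2 ok · (4,2)A 3/3 ok · (4,3)A 3/3 ok · (4,4)A 3/3 ok · (4,5)A 1/2 ok

(1,5), (2,3), (2,5), (3,1), (3,5)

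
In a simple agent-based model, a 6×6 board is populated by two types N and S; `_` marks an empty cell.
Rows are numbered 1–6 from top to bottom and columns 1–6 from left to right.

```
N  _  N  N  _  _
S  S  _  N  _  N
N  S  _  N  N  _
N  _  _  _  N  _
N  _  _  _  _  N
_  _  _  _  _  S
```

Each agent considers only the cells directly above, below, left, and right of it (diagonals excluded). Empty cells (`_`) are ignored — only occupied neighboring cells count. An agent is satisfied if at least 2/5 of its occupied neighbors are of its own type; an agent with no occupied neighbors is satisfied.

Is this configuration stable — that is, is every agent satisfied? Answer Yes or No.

No

Row 1: (1,1)N 0/1 ✗ · (1,3)N 1/1 ✓ · (1,4)N 2/2 ✓
Row 2: (2,1)S 1/3 ✗ · (2,2)S 2/2 ✓ · (2,4)N 2/2 ✓ · (2,6)N 0/0 ✓
Row 3: (3,1)N 1/3 ✗ · (3,2)S 1/2 ✓ · (3,4)N 2/2 ✓ · (3,5)N 2/2 ✓
Row 4: (4,1)N 2/2 ✓ · (4,5)N 1/1 ✓
Row 5: (5,1)N 1/1 ✓ · (5,6)N 0/1 ✗
Row 6: (6,6)S 0/1 ✗
For instance (1,1) has only 0/1 same-type neighbors, below 2/5.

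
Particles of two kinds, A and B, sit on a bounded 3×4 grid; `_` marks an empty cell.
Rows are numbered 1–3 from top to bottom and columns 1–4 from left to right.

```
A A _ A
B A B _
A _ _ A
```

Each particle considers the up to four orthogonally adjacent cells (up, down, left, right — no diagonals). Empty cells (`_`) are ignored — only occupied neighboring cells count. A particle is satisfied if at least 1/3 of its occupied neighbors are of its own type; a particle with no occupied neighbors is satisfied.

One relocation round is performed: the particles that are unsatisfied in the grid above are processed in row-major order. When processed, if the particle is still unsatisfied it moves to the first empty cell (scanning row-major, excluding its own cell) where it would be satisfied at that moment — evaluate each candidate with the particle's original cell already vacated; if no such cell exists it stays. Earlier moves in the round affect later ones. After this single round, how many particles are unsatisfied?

Initially unsatisfied (in order): (2,1), (2,3), (3,1).
  (2,1) → (1,3).
  (2,3): now satisfied by earlier moves; stays.
  (3,1): now satisfied by earlier moves; stays.
Resulting grid:
A A B A
_ A B _
A _ _ A
Unsatisfied now: (1,4).

1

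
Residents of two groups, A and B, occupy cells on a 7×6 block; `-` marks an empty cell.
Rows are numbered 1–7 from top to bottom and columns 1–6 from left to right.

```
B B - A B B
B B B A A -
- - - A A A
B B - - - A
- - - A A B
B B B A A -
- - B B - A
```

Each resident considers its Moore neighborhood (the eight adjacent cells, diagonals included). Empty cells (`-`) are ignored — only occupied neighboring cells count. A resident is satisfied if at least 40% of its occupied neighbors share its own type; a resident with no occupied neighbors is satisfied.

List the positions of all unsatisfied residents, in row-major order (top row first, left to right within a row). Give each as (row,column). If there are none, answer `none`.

(1,5), (5,6)

(1,1)B 3/3 ok
(1,2)B 4/4 ok
(1,4)A 2/4 ok
(1,5)B 1/4 unhappy
(1,6)B 1/2 ok
(2,1)B 3/3 ok
(2,2)B 4/4 ok
(2,3)B 2/5 ok
(2,4)A 4/6 ok
(2,5)A 5/7 ok
(3,4)A 3/4 ok
(3,5)A 5/5 ok
(3,6)A 3/3 ok
(4,1)B 1/1 ok
(4,2)B 1/1 ok
(4,6)A 3/4 ok
(5,4)A 3/4 ok
(5,5)A 4/5 ok
(5,6)B 0/3 unhappy
(6,1)B 1/1 ok
(6,2)B 3/3 ok
(6,3)B 3/5 ok
(6,4)A 3/6 ok
(6,5)A 4/6 ok
(7,3)B 3/4 ok
(7,4)B 2/4 ok
(7,6)A 1/1 ok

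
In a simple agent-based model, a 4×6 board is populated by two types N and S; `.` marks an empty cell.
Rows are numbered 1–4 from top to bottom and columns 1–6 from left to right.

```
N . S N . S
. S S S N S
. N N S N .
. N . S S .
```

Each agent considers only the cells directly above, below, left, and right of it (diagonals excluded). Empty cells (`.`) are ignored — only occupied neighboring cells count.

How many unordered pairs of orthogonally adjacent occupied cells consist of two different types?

9

Scan each occupied cell's neighbors to the right and below so each pair is counted once.
From row 1: 2 unlike of 4 pairs (running 2/4).
From row 2: 4 unlike of 8 pairs (running 6/12).
From row 3: 3 unlike of 6 pairs (running 9/18).
From row 4: 0 unlike of 1 pairs (running 9/19).
Total adjacent occupied pairs: 19; unlike-type pairs: 9.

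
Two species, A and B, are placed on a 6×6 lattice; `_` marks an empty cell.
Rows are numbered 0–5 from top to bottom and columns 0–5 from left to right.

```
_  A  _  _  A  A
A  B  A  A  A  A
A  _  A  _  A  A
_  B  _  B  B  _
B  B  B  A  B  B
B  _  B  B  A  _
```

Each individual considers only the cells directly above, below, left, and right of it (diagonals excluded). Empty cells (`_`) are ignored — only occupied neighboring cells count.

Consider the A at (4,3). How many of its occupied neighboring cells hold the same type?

0

Occupied neighbors of (4,3): (3,3)=B, (5,3)=B, (4,2)=B, (4,4)=B.
Same type (A): 0 of 4.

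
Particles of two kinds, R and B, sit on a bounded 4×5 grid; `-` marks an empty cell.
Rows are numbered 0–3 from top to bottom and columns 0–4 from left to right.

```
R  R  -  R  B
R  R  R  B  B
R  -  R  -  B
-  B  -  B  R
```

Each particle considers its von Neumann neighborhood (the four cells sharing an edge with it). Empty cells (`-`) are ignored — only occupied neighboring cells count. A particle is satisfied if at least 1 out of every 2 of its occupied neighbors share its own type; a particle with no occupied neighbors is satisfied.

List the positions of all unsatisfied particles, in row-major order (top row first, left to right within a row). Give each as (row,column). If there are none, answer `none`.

(0,3), (1,3), (3,3), (3,4)

(0,0)R 2/2 ok
(0,1)R 2/2 ok
(0,3)R 0/2 unhappy
(0,4)B 1/2 ok
(1,0)R 3/3 ok
(1,1)R 3/3 ok
(1,2)R 2/3 ok
(1,3)B 1/3 unhappy
(1,4)B 3/3 ok
(2,0)R 1/1 ok
(2,2)R 1/1 ok
(2,4)B 1/2 ok
(3,1)B 0/0 ok
(3,3)B 0/1 unhappy
(3,4)R 0/2 unhappy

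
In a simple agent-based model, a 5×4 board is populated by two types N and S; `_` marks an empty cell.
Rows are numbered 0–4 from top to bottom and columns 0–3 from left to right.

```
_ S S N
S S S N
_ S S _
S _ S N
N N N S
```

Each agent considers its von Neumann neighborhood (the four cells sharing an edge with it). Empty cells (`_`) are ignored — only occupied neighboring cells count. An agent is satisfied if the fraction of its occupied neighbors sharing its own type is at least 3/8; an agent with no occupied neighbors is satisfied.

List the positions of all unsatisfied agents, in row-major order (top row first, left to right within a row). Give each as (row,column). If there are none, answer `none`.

(0,1)S 2/2 ✓
(0,2)S 2/3 ✓
(0,3)N 1/2 ✓
(1,0)S 1/1 ✓
(1,1)S 4/4 ✓
(1,2)S 3/4 ✓
(1,3)N 1/2 ✓
(2,1)S 2/2 ✓
(2,2)S 3/3 ✓
(3,0)S 0/1 ✗
(3,2)S 1/3 ✗
(3,3)N 0/2 ✗
(4,0)N 1/2 ✓
(4,1)N 2/2 ✓
(4,2)N 1/3 ✗
(4,3)S 0/2 ✗

(3,0), (3,2), (3,3), (4,2), (4,3)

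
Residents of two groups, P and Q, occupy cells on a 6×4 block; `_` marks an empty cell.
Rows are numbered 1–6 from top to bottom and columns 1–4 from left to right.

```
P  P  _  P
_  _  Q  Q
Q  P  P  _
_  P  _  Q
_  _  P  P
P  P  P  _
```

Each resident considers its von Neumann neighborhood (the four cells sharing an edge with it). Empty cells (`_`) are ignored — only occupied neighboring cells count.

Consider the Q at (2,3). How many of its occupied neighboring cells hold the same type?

Occupied neighbors of (2,3): (3,3)=P, (2,4)=Q.
Same type (Q): 1 of 2.

1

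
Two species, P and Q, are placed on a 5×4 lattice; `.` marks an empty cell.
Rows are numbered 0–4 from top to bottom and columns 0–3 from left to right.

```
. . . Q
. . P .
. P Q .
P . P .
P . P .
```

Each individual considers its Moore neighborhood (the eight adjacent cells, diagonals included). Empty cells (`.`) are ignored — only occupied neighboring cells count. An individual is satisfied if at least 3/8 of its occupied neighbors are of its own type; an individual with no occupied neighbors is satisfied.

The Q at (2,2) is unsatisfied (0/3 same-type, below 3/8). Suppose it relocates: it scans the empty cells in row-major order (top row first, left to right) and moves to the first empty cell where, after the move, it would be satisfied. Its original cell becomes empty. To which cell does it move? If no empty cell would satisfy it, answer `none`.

(0,0)

Vacating (2,2). Empty cells in order:
  (0,0): 0/0 same-type → satisfied — stop here.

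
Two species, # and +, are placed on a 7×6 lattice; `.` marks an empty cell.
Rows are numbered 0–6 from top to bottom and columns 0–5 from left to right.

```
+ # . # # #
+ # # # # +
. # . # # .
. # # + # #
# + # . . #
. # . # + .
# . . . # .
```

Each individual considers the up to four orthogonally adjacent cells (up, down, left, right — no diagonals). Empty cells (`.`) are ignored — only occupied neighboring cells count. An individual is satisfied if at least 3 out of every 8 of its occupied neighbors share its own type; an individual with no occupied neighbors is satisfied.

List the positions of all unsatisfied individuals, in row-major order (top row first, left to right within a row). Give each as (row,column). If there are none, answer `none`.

(1,5), (3,3), (4,0), (4,1), (5,1), (5,3), (5,4), (6,4)

Row 0: (0,0)+ 1/2 ✓ · (0,1)# 1/2 ✓ · (0,3)# 2/2 ✓ · (0,4)# 3/3 ✓ · (0,5)# 1/2 ✓
Row 1: (1,0)+ 1/2 ✓ · (1,1)# 3/4 ✓ · (1,2)# 2/2 ✓ · (1,3)# 4/4 ✓ · (1,4)# 3/4 ✓ · (1,5)+ 0/2 ✗
Row 2: (2,1)# 2/2 ✓ · (2,3)# 2/3 ✓ · (2,4)# 3/3 ✓
Row 3: (3,1)# 2/3 ✓ · (3,2)# 2/3 ✓ · (3,3)+ 0/3 ✗ · (3,4)# 2/3 ✓ · (3,5)# 2/2 ✓
Row 4: (4,0)# 0/1 ✗ · (4,1)+ 0/4 ✗ · (4,2)# 1/2 ✓ · (4,5)# 1/1 ✓
Row 5: (5,1)# 0/1 ✗ · (5,3)# 0/1 ✗ · (5,4)+ 0/2 ✗
Row 6: (6,0)# 0/0 ✓ · (6,4)# 0/1 ✗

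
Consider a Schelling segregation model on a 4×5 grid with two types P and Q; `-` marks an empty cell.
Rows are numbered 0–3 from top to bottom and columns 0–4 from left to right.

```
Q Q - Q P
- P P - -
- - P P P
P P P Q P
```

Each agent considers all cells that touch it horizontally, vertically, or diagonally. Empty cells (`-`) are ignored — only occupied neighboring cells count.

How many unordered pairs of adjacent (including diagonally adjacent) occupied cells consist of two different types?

Scan each occupied cell's neighbors to the right and below (and the two forward diagonals) so each pair is counted once.
From row 0: 5 unlike of 6 pairs (running 5/6).
From row 1: 0 unlike of 4 pairs (running 5/10).
From row 2: 3 unlike of 10 pairs (running 8/20).
From row 3: 2 unlike of 4 pairs (running 10/24).
Total adjacent occupied pairs: 24; unlike-type pairs: 10.

10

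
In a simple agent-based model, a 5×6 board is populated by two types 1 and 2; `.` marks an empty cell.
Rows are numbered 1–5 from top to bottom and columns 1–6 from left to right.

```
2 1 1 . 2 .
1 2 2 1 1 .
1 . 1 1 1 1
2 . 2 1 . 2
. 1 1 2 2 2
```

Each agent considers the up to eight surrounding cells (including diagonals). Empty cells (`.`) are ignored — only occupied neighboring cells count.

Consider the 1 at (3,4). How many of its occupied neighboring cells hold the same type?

Occupied neighbors of (3,4): (2,3)=2, (2,4)=1, (2,5)=1, (3,3)=1, (3,5)=1, (4,3)=2, (4,4)=1.
Same type (1): 5 of 7.

5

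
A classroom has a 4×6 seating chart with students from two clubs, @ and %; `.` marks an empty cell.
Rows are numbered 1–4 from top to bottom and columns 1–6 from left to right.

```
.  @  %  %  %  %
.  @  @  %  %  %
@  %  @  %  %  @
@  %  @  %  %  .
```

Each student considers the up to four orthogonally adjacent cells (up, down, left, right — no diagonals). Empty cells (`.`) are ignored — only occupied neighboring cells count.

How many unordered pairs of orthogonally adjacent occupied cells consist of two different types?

Scan each occupied cell's neighbors to the right and below so each pair is counted once.
Row 1: @(1,2)–%(1,3)≠ @(1,2)–@(2,2)= %(1,3)–%(1,4)= %(1,3)–@(2,3)≠ %(1,4)–%(1,5)= %(1,4)–%(2,4)= %(1,5)–%(1,6)= %(1,5)–%(2,5)= %(1,6)–%(2,6)=  → 2/9 unlike.
Row 2: @(2,2)–@(2,3)= @(2,2)–%(3,2)≠ @(2,3)–%(2,4)≠ @(2,3)–@(3,3)= %(2,4)–%(2,5)= %(2,4)–%(3,4)= %(2,5)–%(2,6)= %(2,5)–%(3,5)= %(2,6)–@(3,6)≠  → 3/9 unlike.
Row 3: @(3,1)–%(3,2)≠ @(3,1)–@(4,1)= %(3,2)–@(3,3)≠ %(3,2)–%(4,2)= @(3,3)–%(3,4)≠ @(3,3)–@(4,3)= %(3,4)–%(3,5)= %(3,4)–%(4,4)= %(3,5)–@(3,6)≠ %(3,5)–%(4,5)=  → 4/10 unlike.
Row 4: @(4,1)–%(4,2)≠ %(4,2)–@(4,3)≠ @(4,3)–%(4,4)≠ %(4,4)–%(4,5)=  → 3/4 unlike.
Total adjacent occupied pairs: 32; unlike-type pairs: 12.

12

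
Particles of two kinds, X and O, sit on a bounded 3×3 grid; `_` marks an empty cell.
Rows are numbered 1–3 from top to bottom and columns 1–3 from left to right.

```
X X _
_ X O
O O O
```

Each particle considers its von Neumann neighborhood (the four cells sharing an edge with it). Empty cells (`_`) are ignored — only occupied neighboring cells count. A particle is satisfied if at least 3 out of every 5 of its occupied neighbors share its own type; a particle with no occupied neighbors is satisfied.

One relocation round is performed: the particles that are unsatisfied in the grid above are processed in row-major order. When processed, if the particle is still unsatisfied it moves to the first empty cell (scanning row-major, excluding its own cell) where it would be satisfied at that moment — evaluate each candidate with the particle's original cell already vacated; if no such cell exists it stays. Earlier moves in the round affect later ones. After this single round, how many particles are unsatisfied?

2

Initially unsatisfied (in order): (2,2), (2,3).
  (2,2): no empty cell satisfies it; stays.
  (2,3): no empty cell satisfies it; stays.
Resulting grid:
X X _
_ X O
O O O
Unsatisfied now: (2,2), (2,3).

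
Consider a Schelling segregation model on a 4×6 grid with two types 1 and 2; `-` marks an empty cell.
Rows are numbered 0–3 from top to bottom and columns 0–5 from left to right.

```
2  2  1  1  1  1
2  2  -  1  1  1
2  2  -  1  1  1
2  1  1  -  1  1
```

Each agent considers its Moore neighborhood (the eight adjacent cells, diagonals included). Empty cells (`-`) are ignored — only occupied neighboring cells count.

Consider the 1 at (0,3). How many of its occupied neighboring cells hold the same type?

Occupied neighbors of (0,3): (0,2)=1, (0,4)=1, (1,3)=1, (1,4)=1.
Same type (1): 4 of 4.

4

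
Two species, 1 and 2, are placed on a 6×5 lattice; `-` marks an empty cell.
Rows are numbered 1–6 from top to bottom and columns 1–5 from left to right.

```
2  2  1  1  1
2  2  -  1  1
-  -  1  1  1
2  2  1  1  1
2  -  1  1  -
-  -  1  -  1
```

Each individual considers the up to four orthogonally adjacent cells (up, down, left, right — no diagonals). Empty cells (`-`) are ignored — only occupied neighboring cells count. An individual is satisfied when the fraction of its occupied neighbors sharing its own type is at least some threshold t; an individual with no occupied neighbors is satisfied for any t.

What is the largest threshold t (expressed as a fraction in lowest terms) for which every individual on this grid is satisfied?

(1,1)2 2/2
(1,2)2 2/3
(1,3)1 1/2
(1,4)1 3/3
(1,5)1 2/2
(2,1)2 2/2
(2,2)2 2/2
(2,4)1 3/3
(2,5)1 3/3
(3,3)1 2/2
(3,4)1 4/4
(3,5)1 3/3
(4,1)2 2/2
(4,2)2 1/2
(4,3)1 3/4
(4,4)1 4/4
(4,5)1 2/2
(5,1)2 1/1
(5,3)1 3/3
(5,4)1 2/2
(6,3)1 1/1
(6,5)1 — no occupied neighbors
The smallest same-type fraction is 1/2 at (1,3), which reduces to 1/2. Any threshold above that leaves this individual unsatisfied.

1/2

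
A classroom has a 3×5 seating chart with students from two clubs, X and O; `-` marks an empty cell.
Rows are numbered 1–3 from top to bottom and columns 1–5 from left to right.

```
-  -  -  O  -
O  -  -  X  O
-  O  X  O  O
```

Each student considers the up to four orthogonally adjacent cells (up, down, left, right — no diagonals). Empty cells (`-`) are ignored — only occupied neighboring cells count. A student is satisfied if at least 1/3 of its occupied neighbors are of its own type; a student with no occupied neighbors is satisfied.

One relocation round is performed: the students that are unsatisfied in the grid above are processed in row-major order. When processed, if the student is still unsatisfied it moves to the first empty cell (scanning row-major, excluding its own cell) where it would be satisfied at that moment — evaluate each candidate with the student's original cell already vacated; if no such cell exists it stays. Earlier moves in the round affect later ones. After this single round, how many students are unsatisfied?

0

Initially unsatisfied (in order): (1,4), (2,4), (3,2), (3,3).
  (1,4) → (1,1).
  (2,4) → (1,3).
  (3,2) → (1,2).
  (3,3) → (1,4).
Resulting grid:
O O X X -
O - - - O
- - - O O
All satisfied now.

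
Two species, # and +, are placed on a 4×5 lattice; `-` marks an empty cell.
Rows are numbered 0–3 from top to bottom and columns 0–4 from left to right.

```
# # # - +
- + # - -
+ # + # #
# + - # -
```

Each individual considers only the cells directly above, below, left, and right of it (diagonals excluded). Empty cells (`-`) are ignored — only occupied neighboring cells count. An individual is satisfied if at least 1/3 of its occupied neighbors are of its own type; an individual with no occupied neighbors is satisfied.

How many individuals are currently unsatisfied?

Row 0: (0,0)# 1/1 ok · (0,1)# 2/3 ok · (0,2)# 2/2 ok · (0,4)+ 0/0 ok
Row 1: (1,1)+ 0/3 unhappy · (1,2)# 1/3 ok
Row 2: (2,0)+ 0/2 unhappy · (2,1)# 0/4 unhappy · (2,2)+ 0/3 unhappy · (2,3)# 2/3 ok · (2,4)# 1/1 ok
Row 3: (3,0)# 0/2 unhappy · (3,1)+ 0/2 unhappy · (3,3)# 1/1 ok
Unsatisfied: (1,1), (2,0), (2,1), (2,2), (3,0), (3,1) — 6 in total.

6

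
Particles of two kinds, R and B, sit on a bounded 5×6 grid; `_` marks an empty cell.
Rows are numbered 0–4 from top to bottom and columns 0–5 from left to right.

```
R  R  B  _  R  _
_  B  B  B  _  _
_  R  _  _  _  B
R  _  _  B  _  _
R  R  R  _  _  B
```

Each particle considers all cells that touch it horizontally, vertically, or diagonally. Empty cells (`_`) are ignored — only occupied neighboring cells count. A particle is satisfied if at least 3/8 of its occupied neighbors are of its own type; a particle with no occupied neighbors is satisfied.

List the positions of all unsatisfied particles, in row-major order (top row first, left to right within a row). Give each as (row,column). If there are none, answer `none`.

Row 0: (0,0)R 1/2 ok · (0,1)R 1/4 unhappy · (0,2)B 3/4 ok · (0,4)R 0/1 unhappy
Row 1: (1,1)B 2/5 ok · (1,2)B 3/5 ok · (1,3)B 2/3 ok
Row 2: (2,1)R 1/3 unhappy · (2,5)B 0/0 ok
Row 3: (3,0)R 3/3 ok · (3,3)B 0/1 unhappy
Row 4: (4,0)R 2/2 ok · (4,1)R 3/3 ok · (4,2)R 1/2 ok · (4,5)B 0/0 ok

(0,1), (0,4), (2,1), (3,3)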